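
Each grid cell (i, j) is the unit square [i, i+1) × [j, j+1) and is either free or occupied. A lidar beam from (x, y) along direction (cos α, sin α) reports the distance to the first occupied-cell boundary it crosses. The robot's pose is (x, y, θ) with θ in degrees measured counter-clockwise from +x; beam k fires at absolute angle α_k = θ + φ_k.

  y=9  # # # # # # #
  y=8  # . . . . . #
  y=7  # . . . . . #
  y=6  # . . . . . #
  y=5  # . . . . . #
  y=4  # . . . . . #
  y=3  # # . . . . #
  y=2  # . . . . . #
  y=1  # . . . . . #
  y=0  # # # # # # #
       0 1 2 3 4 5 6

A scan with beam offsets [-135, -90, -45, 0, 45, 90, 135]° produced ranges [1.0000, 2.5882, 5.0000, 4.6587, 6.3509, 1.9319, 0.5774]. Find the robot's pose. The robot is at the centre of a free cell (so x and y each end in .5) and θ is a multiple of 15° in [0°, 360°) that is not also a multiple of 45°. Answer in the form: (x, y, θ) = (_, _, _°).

Candidates: 39 free-cell centres × 16 headings = 624 poses. Raycast each; keep the one whose scan matches to 4 dp.
  (1.5, 4.5, 330°): beam 1 = 0.5176 ≠ 1.0000 ✗
  (2.5, 8.5, 330°): beam 1 = 1.5529 ≠ 1.0000 ✗
  (1.5, 8.5, 30°): beam 1 = 1.9319 ≠ 1.0000 ✗
  (5.5, 3.5, 120°): beam 1 = 0.5176 ≠ 1.0000 ✗
  …
  (5.5, 6.5, 195°): r_1=1.0000, r_2=2.5882, r_3=5.0000, r_4=4.6587, r_5=6.3509, r_6=1.9319, r_7=0.5774 — all match ✓
No second candidate reproduces the full scan.

(x, y, θ) = (5.5, 6.5, 195°)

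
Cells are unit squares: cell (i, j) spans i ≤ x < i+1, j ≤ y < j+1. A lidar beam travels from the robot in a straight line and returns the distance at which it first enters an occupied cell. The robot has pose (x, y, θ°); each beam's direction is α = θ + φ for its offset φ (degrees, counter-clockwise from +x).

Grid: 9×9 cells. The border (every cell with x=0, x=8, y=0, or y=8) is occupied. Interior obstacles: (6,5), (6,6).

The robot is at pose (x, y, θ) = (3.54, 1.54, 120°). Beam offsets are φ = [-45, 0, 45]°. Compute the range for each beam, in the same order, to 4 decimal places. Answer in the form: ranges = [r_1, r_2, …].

ranges = [6.6879, 5.0800, 2.6296]

beam 1: φ=-45°, α=75°
  dir = (cos 75°, sin 75°) = (0.2588, 0.9659); from cell (3,1)
  next x-line at t=1.7773, next y-line at t=0.4762; Δt_x=3.8637, Δt_y=1.0353
    y: enter (3,2) at t=0.4762
    y: enter (3,3) at t=1.5115
    x: enter (4,3) at t=1.7773
    y: enter (4,4) at t=2.5468
    y: enter (4,5) at t=3.5821
    y: enter (4,6) at t=4.6173
    x: enter (5,6) at t=5.6410
    y: enter (5,7) at t=5.6526
    y: enter (5,8) at t=6.6879 ← occupied
  → r_1 = 6.6879
beam 2: φ=0°, α=120°
  dir = (cos 120°, sin 120°) = (-0.5000, 0.8660); from cell (3,1)
  next x-line at t=1.0800, next y-line at t=0.5312; Δt_x=2.0000, Δt_y=1.1547
    y: enter (3,2) at t=0.5312
    x: enter (2,2) at t=1.0800
    y: enter (2,3) at t=1.6859
    y: enter (2,4) at t=2.8406
    x: enter (1,4) at t=3.0800
    y: enter (1,5) at t=3.9953
    x: enter (0,5) at t=5.0800 ← occupied
  → r_2 = 5.0800
beam 3: φ=45°, α=165°
  dir = (cos 165°, sin 165°) = (-0.9659, 0.2588); from cell (3,1)
  next x-line at t=0.5590, next y-line at t=1.7773; Δt_x=1.0353, Δt_y=3.8637
    x: enter (2,1) at t=0.5590
    x: enter (1,1) at t=1.5943
    y: enter (1,2) at t=1.7773
    x: enter (0,2) at t=2.6296 ← occupied
  → r_3 = 2.6296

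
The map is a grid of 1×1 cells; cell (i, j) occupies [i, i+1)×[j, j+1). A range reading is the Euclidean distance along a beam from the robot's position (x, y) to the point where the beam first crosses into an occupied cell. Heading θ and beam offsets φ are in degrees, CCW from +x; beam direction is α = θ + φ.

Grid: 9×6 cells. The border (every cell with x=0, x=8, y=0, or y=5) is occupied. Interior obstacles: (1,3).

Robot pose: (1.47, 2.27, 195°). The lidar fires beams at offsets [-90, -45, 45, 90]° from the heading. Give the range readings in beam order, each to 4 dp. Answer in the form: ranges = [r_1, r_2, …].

beam 1: φ=-90°, α=105°
  d=(-0.2588,0.9659)  start (1,2)  tX=1.8159 tY=0.7558  stride 1/|dx|=3.8637 1/|dy|=1.0353
    cross y-line → (1,3), t=0.7558 (wall)
  → r_1 = 0.7558
beam 2: φ=-45°, α=150°
  d=(-0.8660,0.5000)  start (1,2)  tX=0.5427 tY=1.4600  stride 1/|dx|=1.1547 1/|dy|=2.0000
    cross x-line → (0,2), t=0.5427 (wall)
  → r_2 = 0.5427
beam 3: φ=45°, α=240°
  d=(-0.5000,-0.8660)  start (1,2)  tX=0.9400 tY=0.3118  stride 1/|dx|=2.0000 1/|dy|=1.1547
    cross y-line → (1,1), t=0.3118
    cross x-line → (0,1), t=0.9400 (wall)
  → r_3 = 0.9400
beam 4: φ=90°, α=285°
  d=(0.2588,-0.9659)  start (1,2)  tX=2.0478 tY=0.2795  stride 1/|dx|=3.8637 1/|dy|=1.0353
    cross y-line → (1,1), t=0.2795
    cross y-line → (1,0), t=1.3148 (wall)
  → r_4 = 1.3148

ranges = [0.7558, 0.5427, 0.9400, 1.3148]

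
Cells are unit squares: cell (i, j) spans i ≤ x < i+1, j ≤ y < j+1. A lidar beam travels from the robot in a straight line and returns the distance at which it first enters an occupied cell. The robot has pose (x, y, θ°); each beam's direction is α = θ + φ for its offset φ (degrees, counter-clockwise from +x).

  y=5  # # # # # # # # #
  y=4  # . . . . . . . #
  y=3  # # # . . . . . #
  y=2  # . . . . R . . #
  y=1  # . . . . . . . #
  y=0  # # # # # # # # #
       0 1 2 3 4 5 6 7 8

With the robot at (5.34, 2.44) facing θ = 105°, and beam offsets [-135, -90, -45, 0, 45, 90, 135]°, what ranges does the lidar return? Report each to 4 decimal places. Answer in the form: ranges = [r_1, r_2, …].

ranges = [2.8800, 2.7538, 2.9560, 2.6503, 2.7020, 4.4931, 1.6628]

beam 1: φ=-135°, α=330°
  dir = (cos 330°, sin 330°) = (0.8660, -0.5000); from cell (5,2)
  next x-line at t=0.7621, next y-line at t=0.8800; Δt_x=1.1547, Δt_y=2.0000
    x: enter (6,2) at t=0.7621
    y: enter (6,1) at t=0.8800
    x: enter (7,1) at t=1.9168
    y: enter (7,0) at t=2.8800 ← occupied
  → r_1 = 2.8800
beam 2: φ=-90°, α=15°
  dir = (cos 15°, sin 15°) = (0.9659, 0.2588); from cell (5,2)
  next x-line at t=0.6833, next y-line at t=2.1637; Δt_x=1.0353, Δt_y=3.8637
    x: enter (6,2) at t=0.6833
    x: enter (7,2) at t=1.7186
    y: enter (7,3) at t=2.1637
    x: enter (8,3) at t=2.7538 ← occupied
  → r_2 = 2.7538
beam 3: φ=-45°, α=60°
  dir = (cos 60°, sin 60°) = (0.5000, 0.8660); from cell (5,2)
  next x-line at t=1.3200, next y-line at t=0.6466; Δt_x=2.0000, Δt_y=1.1547
    y: enter (5,3) at t=0.6466
    x: enter (6,3) at t=1.3200
    y: enter (6,4) at t=1.8013
    y: enter (6,5) at t=2.9560 ← occupied
  → r_3 = 2.9560
beam 4: φ=0°, α=105°
  dir = (cos 105°, sin 105°) = (-0.2588, 0.9659); from cell (5,2)
  next x-line at t=1.3137, next y-line at t=0.5798; Δt_x=3.8637, Δt_y=1.0353
    y: enter (5,3) at t=0.5798
    x: enter (4,3) at t=1.3137
    y: enter (4,4) at t=1.6150
    y: enter (4,5) at t=2.6503 ← occupied
  → r_4 = 2.6503
beam 5: φ=45°, α=150°
  dir = (cos 150°, sin 150°) = (-0.8660, 0.5000); from cell (5,2)
  next x-line at t=0.3926, next y-line at t=1.1200; Δt_x=1.1547, Δt_y=2.0000
    x: enter (4,2) at t=0.3926
    y: enter (4,3) at t=1.1200
    x: enter (3,3) at t=1.5473
    x: enter (2,3) at t=2.7020 ← occupied
  → r_5 = 2.7020
beam 6: φ=90°, α=195°
  dir = (cos 195°, sin 195°) = (-0.9659, -0.2588); from cell (5,2)
  next x-line at t=0.3520, next y-line at t=1.7000; Δt_x=1.0353, Δt_y=3.8637
    x: enter (4,2) at t=0.3520
    x: enter (3,2) at t=1.3873
    y: enter (3,1) at t=1.7000
    x: enter (2,1) at t=2.4225
    x: enter (1,1) at t=3.4578
    x: enter (0,1) at t=4.4931 ← occupied
  → r_6 = 4.4931
beam 7: φ=135°, α=240°
  dir = (cos 240°, sin 240°) = (-0.5000, -0.8660); from cell (5,2)
  next x-line at t=0.6800, next y-line at t=0.5081; Δt_x=2.0000, Δt_y=1.1547
    y: enter (5,1) at t=0.5081
    x: enter (4,1) at t=0.6800
    y: enter (4,0) at t=1.6628 ← occupied
  → r_7 = 1.6628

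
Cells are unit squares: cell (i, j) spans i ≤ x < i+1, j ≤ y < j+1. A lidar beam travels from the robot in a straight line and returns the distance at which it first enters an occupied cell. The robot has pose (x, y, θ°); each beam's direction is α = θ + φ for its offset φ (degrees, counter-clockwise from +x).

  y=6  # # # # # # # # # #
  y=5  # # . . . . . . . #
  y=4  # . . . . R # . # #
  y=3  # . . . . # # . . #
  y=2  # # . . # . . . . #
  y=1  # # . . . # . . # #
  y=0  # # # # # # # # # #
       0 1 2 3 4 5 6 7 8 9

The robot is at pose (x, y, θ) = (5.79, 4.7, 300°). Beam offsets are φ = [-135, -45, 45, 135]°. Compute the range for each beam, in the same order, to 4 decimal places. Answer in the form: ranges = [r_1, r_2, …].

ranges = [3.9237, 0.7247, 0.2174, 1.3459]

beam 1: φ=-135°, α=165°
  d=(-0.9659,0.2588)  start (5,4)  tX=0.8179 tY=1.1591  stride 1/|dx|=1.0353 1/|dy|=3.8637
    cross x-line → (4,4), t=0.8179
    cross y-line → (4,5), t=1.1591
    cross x-line → (3,5), t=1.8531
    cross x-line → (2,5), t=2.8884
    cross x-line → (1,5), t=3.9237 (wall)
  → r_1 = 3.9237
beam 2: φ=-45°, α=255°
  d=(-0.2588,-0.9659)  start (5,4)  tX=3.0523 tY=0.7247  stride 1/|dx|=3.8637 1/|dy|=1.0353
    cross y-line → (5,3), t=0.7247 (wall)
  → r_2 = 0.7247
beam 3: φ=45°, α=345°
  d=(0.9659,-0.2588)  start (5,4)  tX=0.2174 tY=2.7046  stride 1/|dx|=1.0353 1/|dy|=3.8637
    cross x-line → (6,4), t=0.2174 (wall)
  → r_3 = 0.2174
beam 4: φ=135°, α=75°
  d=(0.2588,0.9659)  start (5,4)  tX=0.8114 tY=0.3106  stride 1/|dx|=3.8637 1/|dy|=1.0353
    cross y-line → (5,5), t=0.3106
    cross x-line → (6,5), t=0.8114
    cross y-line → (6,6), t=1.3459 (wall)
  → r_4 = 1.3459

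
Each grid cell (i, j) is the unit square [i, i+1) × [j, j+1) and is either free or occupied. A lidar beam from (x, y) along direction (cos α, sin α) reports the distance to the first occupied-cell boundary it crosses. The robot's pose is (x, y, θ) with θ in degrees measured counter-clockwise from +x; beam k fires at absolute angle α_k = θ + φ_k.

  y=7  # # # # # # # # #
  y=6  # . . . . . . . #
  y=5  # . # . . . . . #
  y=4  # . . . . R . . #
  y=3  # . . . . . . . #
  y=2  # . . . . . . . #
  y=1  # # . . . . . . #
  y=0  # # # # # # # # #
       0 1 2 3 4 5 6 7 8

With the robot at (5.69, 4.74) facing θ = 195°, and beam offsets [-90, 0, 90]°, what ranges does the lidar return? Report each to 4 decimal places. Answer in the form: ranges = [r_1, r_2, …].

beam 1: φ=-90°, α=105°
  dir = (cos 105°, sin 105°) = (-0.2588, 0.9659); from cell (5,4)
  next x-line at t=2.6660, next y-line at t=0.2692; Δt_x=3.8637, Δt_y=1.0353
    y: enter (5,5) at t=0.2692
    y: enter (5,6) at t=1.3044
    y: enter (5,7) at t=2.3397 ← occupied
  → r_1 = 2.3397
beam 2: φ=0°, α=195°
  dir = (cos 195°, sin 195°) = (-0.9659, -0.2588); from cell (5,4)
  next x-line at t=0.7143, next y-line at t=2.8591; Δt_x=1.0353, Δt_y=3.8637
    x: enter (4,4) at t=0.7143
    x: enter (3,4) at t=1.7496
    x: enter (2,4) at t=2.7849
    y: enter (2,3) at t=2.8591
    x: enter (1,3) at t=3.8202
    x: enter (0,3) at t=4.8554 ← occupied
  → r_2 = 4.8554
beam 3: φ=90°, α=285°
  dir = (cos 285°, sin 285°) = (0.2588, -0.9659); from cell (5,4)
  next x-line at t=1.1977, next y-line at t=0.7661; Δt_x=3.8637, Δt_y=1.0353
    y: enter (5,3) at t=0.7661
    x: enter (6,3) at t=1.1977
    y: enter (6,2) at t=1.8014
    y: enter (6,1) at t=2.8367
    y: enter (6,0) at t=3.8719 ← occupied
  → r_3 = 3.8719

ranges = [2.3397, 4.8554, 3.8719]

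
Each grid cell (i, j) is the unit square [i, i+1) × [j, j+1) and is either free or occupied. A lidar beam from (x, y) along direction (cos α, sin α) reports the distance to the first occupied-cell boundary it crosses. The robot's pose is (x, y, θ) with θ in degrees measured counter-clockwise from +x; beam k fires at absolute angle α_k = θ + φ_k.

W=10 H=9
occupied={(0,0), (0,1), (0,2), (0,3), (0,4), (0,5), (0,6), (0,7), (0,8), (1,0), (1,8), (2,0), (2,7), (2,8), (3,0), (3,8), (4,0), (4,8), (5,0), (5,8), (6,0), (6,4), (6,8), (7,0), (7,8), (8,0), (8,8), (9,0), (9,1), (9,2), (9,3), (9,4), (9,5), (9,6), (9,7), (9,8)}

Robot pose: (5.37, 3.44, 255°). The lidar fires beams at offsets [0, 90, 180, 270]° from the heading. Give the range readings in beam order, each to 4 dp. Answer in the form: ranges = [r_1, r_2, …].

ranges = [2.5261, 3.7581, 4.7209, 4.5242]

beam 1: φ=0°, α=255°
  direction (-0.2588, -0.9659); cell (5,3); t to first gridline: x 1.4296, y 0.4555 (then +3.8637 / +1.0353)
    (5,2) via y @ 0.4555
    (4,2) via x @ 1.4296
    (4,1) via y @ 1.4908
    (4,0) via y @ 2.5261  # hit
  → r_1 = 2.5261
beam 2: φ=90°, α=345°
  direction (0.9659, -0.2588); cell (5,3); t to first gridline: x 0.6522, y 1.7000 (then +1.0353 / +3.8637)
    (6,3) via x @ 0.6522
    (7,3) via x @ 1.6875
    (7,2) via y @ 1.7000
    (8,2) via x @ 2.7228
    (9,2) via x @ 3.7581  # hit
  → r_2 = 3.7581
beam 3: φ=180°, α=75°
  direction (0.2588, 0.9659); cell (5,3); t to first gridline: x 2.4341, y 0.5798 (then +3.8637 / +1.0353)
    (5,4) via y @ 0.5798
    (5,5) via y @ 1.6150
    (6,5) via x @ 2.4341
    (6,6) via y @ 2.6503
    (6,7) via y @ 3.6856
    (6,8) via y @ 4.7209  # hit
  → r_3 = 4.7209
beam 4: φ=270°, α=165°
  direction (-0.9659, 0.2588); cell (5,3); t to first gridline: x 0.3831, y 2.1637 (then +1.0353 / +3.8637)
    (4,3) via x @ 0.3831
    (3,3) via x @ 1.4183
    (3,4) via y @ 2.1637
    (2,4) via x @ 2.4536
    (1,4) via x @ 3.4889
    (0,4) via x @ 4.5242  # hit
  → r_4 = 4.5242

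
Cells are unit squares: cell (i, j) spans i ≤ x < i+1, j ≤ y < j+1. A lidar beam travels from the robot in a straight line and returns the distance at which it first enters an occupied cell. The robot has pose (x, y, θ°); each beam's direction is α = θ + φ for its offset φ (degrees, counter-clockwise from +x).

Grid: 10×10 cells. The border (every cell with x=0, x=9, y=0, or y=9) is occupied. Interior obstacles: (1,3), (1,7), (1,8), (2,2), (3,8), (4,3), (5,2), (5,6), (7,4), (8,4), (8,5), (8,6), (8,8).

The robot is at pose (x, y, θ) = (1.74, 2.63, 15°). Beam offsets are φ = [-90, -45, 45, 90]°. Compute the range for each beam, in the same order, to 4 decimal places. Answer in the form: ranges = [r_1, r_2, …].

beam 1: φ=-90°, α=285°
  cosα=0.2588 sinα=-0.9659 | (1,2) | tMaxX 1.0046 tMaxY 0.6522 | tΔX 3.8637 tΔY 1.0353
    t=0.6522 [y] (1,1)
    t=1.0046 [x] (2,1)
    t=1.6875 [y] (2,0) — stop
  → r_1 = 1.6875
beam 2: φ=-45°, α=330°
  cosα=0.8660 sinα=-0.5000 | (1,2) | tMaxX 0.3002 tMaxY 1.2600 | tΔX 1.1547 tΔY 2.0000
    t=0.3002 [x] (2,2) — stop
  → r_2 = 0.3002
beam 3: φ=45°, α=60°
  cosα=0.5000 sinα=0.8660 | (1,2) | tMaxX 0.5200 tMaxY 0.4272 | tΔX 2.0000 tΔY 1.1547
    t=0.4272 [y] (1,3) — stop
  → r_3 = 0.4272
beam 4: φ=90°, α=105°
  cosα=-0.2588 sinα=0.9659 | (1,2) | tMaxX 2.8591 tMaxY 0.3831 | tΔX 3.8637 tΔY 1.0353
    t=0.3831 [y] (1,3) — stop
  → r_4 = 0.3831

ranges = [1.6875, 0.3002, 0.4272, 0.3831]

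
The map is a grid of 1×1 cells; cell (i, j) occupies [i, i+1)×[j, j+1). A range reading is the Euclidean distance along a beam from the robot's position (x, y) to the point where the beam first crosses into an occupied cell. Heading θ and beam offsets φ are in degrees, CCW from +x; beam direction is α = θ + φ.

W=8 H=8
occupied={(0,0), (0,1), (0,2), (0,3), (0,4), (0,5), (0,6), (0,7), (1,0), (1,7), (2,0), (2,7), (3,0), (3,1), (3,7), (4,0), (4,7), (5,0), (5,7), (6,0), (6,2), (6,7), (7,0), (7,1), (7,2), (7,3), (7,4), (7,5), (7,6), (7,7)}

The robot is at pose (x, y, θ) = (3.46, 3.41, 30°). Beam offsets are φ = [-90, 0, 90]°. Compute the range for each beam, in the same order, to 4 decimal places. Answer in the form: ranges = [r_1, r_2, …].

ranges = [2.7828, 4.0876, 4.1454]

beam 1: φ=-90°, α=300°
  cosα=0.5000 sinα=-0.8660 | (3,3) | tMaxX 1.0800 tMaxY 0.4734 | tΔX 2.0000 tΔY 1.1547
    t=0.4734 [y] (3,2)
    t=1.0800 [x] (4,2)
    t=1.6281 [y] (4,1)
    t=2.7828 [y] (4,0) — stop
  → r_1 = 2.7828
beam 2: φ=0°, α=30°
  cosα=0.8660 sinα=0.5000 | (3,3) | tMaxX 0.6235 tMaxY 1.1800 | tΔX 1.1547 tΔY 2.0000
    t=0.6235 [x] (4,3)
    t=1.1800 [y] (4,4)
    t=1.7782 [x] (5,4)
    t=2.9329 [x] (6,4)
    t=3.1800 [y] (6,5)
    t=4.0876 [x] (7,5) — stop
  → r_2 = 4.0876
beam 3: φ=90°, α=120°
  cosα=-0.5000 sinα=0.8660 | (3,3) | tMaxX 0.9200 tMaxY 0.6813 | tΔX 2.0000 tΔY 1.1547
    t=0.6813 [y] (3,4)
    t=0.9200 [x] (2,4)
    t=1.8360 [y] (2,5)
    t=2.9200 [x] (1,5)
    t=2.9907 [y] (1,6)
    t=4.1454 [y] (1,7) — stop
  → r_3 = 4.1454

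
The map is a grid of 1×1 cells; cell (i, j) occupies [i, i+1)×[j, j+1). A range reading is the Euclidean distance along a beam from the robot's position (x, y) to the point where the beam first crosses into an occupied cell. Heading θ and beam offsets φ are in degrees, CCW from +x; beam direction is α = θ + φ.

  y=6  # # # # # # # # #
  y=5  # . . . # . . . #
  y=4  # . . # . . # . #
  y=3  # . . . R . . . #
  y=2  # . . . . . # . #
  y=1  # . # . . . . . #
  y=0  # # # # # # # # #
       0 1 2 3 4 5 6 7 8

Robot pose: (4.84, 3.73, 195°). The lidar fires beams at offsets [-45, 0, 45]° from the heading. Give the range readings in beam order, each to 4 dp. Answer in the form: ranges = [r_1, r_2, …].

beam 1: φ=-45°, α=150°
  d=(-0.8660,0.5000)  start (4,3)  tX=0.9699 tY=0.5400  stride 1/|dx|=1.1547 1/|dy|=2.0000
    cross y-line → (4,4), t=0.5400
    cross x-line → (3,4), t=0.9699 (wall)
  → r_1 = 0.9699
beam 2: φ=0°, α=195°
  d=(-0.9659,-0.2588)  start (4,3)  tX=0.8696 tY=2.8205  stride 1/|dx|=1.0353 1/|dy|=3.8637
    cross x-line → (3,3), t=0.8696
    cross x-line → (2,3), t=1.9049
    cross y-line → (2,2), t=2.8205
    cross x-line → (1,2), t=2.9402
    cross x-line → (0,2), t=3.9755 (wall)
  → r_2 = 3.9755
beam 3: φ=45°, α=240°
  d=(-0.5000,-0.8660)  start (4,3)  tX=1.6800 tY=0.8429  stride 1/|dx|=2.0000 1/|dy|=1.1547
    cross y-line → (4,2), t=0.8429
    cross x-line → (3,2), t=1.6800
    cross y-line → (3,1), t=1.9976
    cross y-line → (3,0), t=3.1523 (wall)
  → r_3 = 3.1523

ranges = [0.9699, 3.9755, 3.1523]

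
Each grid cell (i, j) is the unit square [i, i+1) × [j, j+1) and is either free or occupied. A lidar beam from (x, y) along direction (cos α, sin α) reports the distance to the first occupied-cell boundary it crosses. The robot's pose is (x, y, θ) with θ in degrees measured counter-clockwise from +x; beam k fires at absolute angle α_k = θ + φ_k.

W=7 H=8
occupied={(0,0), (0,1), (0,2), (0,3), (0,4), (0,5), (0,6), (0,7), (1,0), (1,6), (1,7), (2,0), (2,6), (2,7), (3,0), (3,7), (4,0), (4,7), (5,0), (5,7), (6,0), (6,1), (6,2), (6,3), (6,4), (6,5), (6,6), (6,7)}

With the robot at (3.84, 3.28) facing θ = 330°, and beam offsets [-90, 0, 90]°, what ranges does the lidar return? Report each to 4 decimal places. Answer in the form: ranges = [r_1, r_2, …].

beam 1: φ=-90°, α=240°
  direction (-0.5000, -0.8660); cell (3,3); t to first gridline: x 1.6800, y 0.3233 (then +2.0000 / +1.1547)
    (3,2) via y @ 0.3233
    (3,1) via y @ 1.4780
    (2,1) via x @ 1.6800
    (2,0) via y @ 2.6327  # hit
  → r_1 = 2.6327
beam 2: φ=0°, α=330°
  direction (0.8660, -0.5000); cell (3,3); t to first gridline: x 0.1848, y 0.5600 (then +1.1547 / +2.0000)
    (4,3) via x @ 0.1848
    (4,2) via y @ 0.5600
    (5,2) via x @ 1.3395
    (6,2) via x @ 2.4942  # hit
  → r_2 = 2.4942
beam 3: φ=90°, α=60°
  direction (0.5000, 0.8660); cell (3,3); t to first gridline: x 0.3200, y 0.8314 (then +2.0000 / +1.1547)
    (4,3) via x @ 0.3200
    (4,4) via y @ 0.8314
    (4,5) via y @ 1.9861
    (5,5) via x @ 2.3200
    (5,6) via y @ 3.1408
    (5,7) via y @ 4.2955  # hit
  → r_3 = 4.2955

ranges = [2.6327, 2.4942, 4.2955]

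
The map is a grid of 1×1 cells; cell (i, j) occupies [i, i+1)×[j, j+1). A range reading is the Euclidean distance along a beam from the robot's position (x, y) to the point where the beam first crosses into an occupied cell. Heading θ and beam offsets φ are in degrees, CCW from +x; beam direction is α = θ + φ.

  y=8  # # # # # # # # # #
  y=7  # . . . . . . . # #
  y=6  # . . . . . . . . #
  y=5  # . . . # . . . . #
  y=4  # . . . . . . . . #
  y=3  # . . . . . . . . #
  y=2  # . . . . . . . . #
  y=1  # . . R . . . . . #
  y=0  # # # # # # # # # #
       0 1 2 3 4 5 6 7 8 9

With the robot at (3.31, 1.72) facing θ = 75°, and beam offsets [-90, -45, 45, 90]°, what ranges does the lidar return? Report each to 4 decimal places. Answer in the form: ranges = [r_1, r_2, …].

ranges = [2.7819, 6.5702, 4.6200, 2.3915]

beam 1: φ=-90°, α=345°
  dir = (cos 345°, sin 345°) = (0.9659, -0.2588); from cell (3,1)
  next x-line at t=0.7143, next y-line at t=2.7819; Δt_x=1.0353, Δt_y=3.8637
    x: enter (4,1) at t=0.7143
    x: enter (5,1) at t=1.7496
    y: enter (5,0) at t=2.7819 ← occupied
  → r_1 = 2.7819
beam 2: φ=-45°, α=30°
  dir = (cos 30°, sin 30°) = (0.8660, 0.5000); from cell (3,1)
  next x-line at t=0.7967, next y-line at t=0.5600; Δt_x=1.1547, Δt_y=2.0000
    y: enter (3,2) at t=0.5600
    x: enter (4,2) at t=0.7967
    x: enter (5,2) at t=1.9514
    y: enter (5,3) at t=2.5600
    x: enter (6,3) at t=3.1061
    x: enter (7,3) at t=4.2608
    y: enter (7,4) at t=4.5600
    x: enter (8,4) at t=5.4155
    y: enter (8,5) at t=6.5600
    x: enter (9,5) at t=6.5702 ← occupied
  → r_2 = 6.5702
beam 3: φ=45°, α=120°
  dir = (cos 120°, sin 120°) = (-0.5000, 0.8660); from cell (3,1)
  next x-line at t=0.6200, next y-line at t=0.3233; Δt_x=2.0000, Δt_y=1.1547
    y: enter (3,2) at t=0.3233
    x: enter (2,2) at t=0.6200
    y: enter (2,3) at t=1.4780
    x: enter (1,3) at t=2.6200
    y: enter (1,4) at t=2.6327
    y: enter (1,5) at t=3.7874
    x: enter (0,5) at t=4.6200 ← occupied
  → r_3 = 4.6200
beam 4: φ=90°, α=165°
  dir = (cos 165°, sin 165°) = (-0.9659, 0.2588); from cell (3,1)
  next x-line at t=0.3209, next y-line at t=1.0818; Δt_x=1.0353, Δt_y=3.8637
    x: enter (2,1) at t=0.3209
    y: enter (2,2) at t=1.0818
    x: enter (1,2) at t=1.3562
    x: enter (0,2) at t=2.3915 ← occupied
  → r_4 = 2.3915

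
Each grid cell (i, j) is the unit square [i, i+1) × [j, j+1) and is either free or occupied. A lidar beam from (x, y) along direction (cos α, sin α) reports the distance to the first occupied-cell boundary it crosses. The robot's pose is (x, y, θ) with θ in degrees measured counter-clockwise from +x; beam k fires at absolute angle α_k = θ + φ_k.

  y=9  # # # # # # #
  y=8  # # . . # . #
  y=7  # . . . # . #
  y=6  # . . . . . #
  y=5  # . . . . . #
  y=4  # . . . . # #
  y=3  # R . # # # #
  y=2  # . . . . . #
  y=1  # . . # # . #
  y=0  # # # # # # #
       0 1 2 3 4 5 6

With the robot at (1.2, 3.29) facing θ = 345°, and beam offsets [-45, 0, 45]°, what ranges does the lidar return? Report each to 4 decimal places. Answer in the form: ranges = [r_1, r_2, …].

ranges = [2.6443, 4.9693, 5.5426]

beam 1: φ=-45°, α=300°
  cosα=0.5000 sinα=-0.8660 | (1,3) | tMaxX 1.6000 tMaxY 0.3349 | tΔX 2.0000 tΔY 1.1547
    t=0.3349 [y] (1,2)
    t=1.4896 [y] (1,1)
    t=1.6000 [x] (2,1)
    t=2.6443 [y] (2,0) — stop
  → r_1 = 2.6443
beam 2: φ=0°, α=345°
  cosα=0.9659 sinα=-0.2588 | (1,3) | tMaxX 0.8282 tMaxY 1.1205 | tΔX 1.0353 tΔY 3.8637
    t=0.8282 [x] (2,3)
    t=1.1205 [y] (2,2)
    t=1.8635 [x] (3,2)
    t=2.8988 [x] (4,2)
    t=3.9340 [x] (5,2)
    t=4.9693 [x] (6,2) — stop
  → r_2 = 4.9693
beam 3: φ=45°, α=30°
  cosα=0.8660 sinα=0.5000 | (1,3) | tMaxX 0.9238 tMaxY 1.4200 | tΔX 1.1547 tΔY 2.0000
    t=0.9238 [x] (2,3)
    t=1.4200 [y] (2,4)
    t=2.0785 [x] (3,4)
    t=3.2332 [x] (4,4)
    t=3.4200 [y] (4,5)
    t=4.3879 [x] (5,5)
    t=5.4200 [y] (5,6)
    t=5.5426 [x] (6,6) — stop
  → r_3 = 5.5426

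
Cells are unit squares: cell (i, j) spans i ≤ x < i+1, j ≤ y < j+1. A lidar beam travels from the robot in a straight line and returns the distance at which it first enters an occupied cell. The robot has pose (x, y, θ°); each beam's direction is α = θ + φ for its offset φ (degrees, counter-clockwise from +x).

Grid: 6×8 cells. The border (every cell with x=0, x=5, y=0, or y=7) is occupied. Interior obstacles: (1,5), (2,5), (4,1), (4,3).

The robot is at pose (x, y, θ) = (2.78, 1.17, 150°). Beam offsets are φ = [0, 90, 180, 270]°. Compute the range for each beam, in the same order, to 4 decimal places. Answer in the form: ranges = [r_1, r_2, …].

ranges = [2.0554, 0.1963, 0.3400, 2.4400]

beam 1: φ=0°, α=150°
  d=(-0.8660,0.5000)  start (2,1)  tX=0.9007 tY=1.6600  stride 1/|dx|=1.1547 1/|dy|=2.0000
    cross x-line → (1,1), t=0.9007
    cross y-line → (1,2), t=1.6600
    cross x-line → (0,2), t=2.0554 (wall)
  → r_1 = 2.0554
beam 2: φ=90°, α=240°
  d=(-0.5000,-0.8660)  start (2,1)  tX=1.5600 tY=0.1963  stride 1/|dx|=2.0000 1/|dy|=1.1547
    cross y-line → (2,0), t=0.1963 (wall)
  → r_2 = 0.1963
beam 3: φ=180°, α=330°
  d=(0.8660,-0.5000)  start (2,1)  tX=0.2540 tY=0.3400  stride 1/|dx|=1.1547 1/|dy|=2.0000
    cross x-line → (3,1), t=0.2540
    cross y-line → (3,0), t=0.3400 (wall)
  → r_3 = 0.3400
beam 4: φ=270°, α=60°
  d=(0.5000,0.8660)  start (2,1)  tX=0.4400 tY=0.9584  stride 1/|dx|=2.0000 1/|dy|=1.1547
    cross x-line → (3,1), t=0.4400
    cross y-line → (3,2), t=0.9584
    cross y-line → (3,3), t=2.1131
    cross x-line → (4,3), t=2.4400 (wall)
  → r_4 = 2.4400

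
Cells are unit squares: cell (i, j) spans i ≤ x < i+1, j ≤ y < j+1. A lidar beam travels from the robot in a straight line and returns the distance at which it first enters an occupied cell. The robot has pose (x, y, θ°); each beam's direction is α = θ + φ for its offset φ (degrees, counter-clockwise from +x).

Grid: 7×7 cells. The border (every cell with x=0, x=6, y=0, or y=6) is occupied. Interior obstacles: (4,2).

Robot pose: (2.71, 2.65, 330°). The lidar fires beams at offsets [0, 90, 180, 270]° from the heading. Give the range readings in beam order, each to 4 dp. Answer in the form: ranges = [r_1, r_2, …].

ranges = [3.3000, 3.8682, 1.9745, 1.9053]

beam 1: φ=0°, α=330°
  dir = (cos 330°, sin 330°) = (0.8660, -0.5000); from cell (2,2)
  next x-line at t=0.3349, next y-line at t=1.3000; Δt_x=1.1547, Δt_y=2.0000
    x: enter (3,2) at t=0.3349
    y: enter (3,1) at t=1.3000
    x: enter (4,1) at t=1.4896
    x: enter (5,1) at t=2.6443
    y: enter (5,0) at t=3.3000 ← occupied
  → r_1 = 3.3000
beam 2: φ=90°, α=60°
  dir = (cos 60°, sin 60°) = (0.5000, 0.8660); from cell (2,2)
  next x-line at t=0.5800, next y-line at t=0.4041; Δt_x=2.0000, Δt_y=1.1547
    y: enter (2,3) at t=0.4041
    x: enter (3,3) at t=0.5800
    y: enter (3,4) at t=1.5588
    x: enter (4,4) at t=2.5800
    y: enter (4,5) at t=2.7135
    y: enter (4,6) at t=3.8682 ← occupied
  → r_2 = 3.8682
beam 3: φ=180°, α=150°
  dir = (cos 150°, sin 150°) = (-0.8660, 0.5000); from cell (2,2)
  next x-line at t=0.8198, next y-line at t=0.7000; Δt_x=1.1547, Δt_y=2.0000
    y: enter (2,3) at t=0.7000
    x: enter (1,3) at t=0.8198
    x: enter (0,3) at t=1.9745 ← occupied
  → r_3 = 1.9745
beam 4: φ=270°, α=240°
  dir = (cos 240°, sin 240°) = (-0.5000, -0.8660); from cell (2,2)
  next x-line at t=1.4200, next y-line at t=0.7506; Δt_x=2.0000, Δt_y=1.1547
    y: enter (2,1) at t=0.7506
    x: enter (1,1) at t=1.4200
    y: enter (1,0) at t=1.9053 ← occupied
  → r_4 = 1.9053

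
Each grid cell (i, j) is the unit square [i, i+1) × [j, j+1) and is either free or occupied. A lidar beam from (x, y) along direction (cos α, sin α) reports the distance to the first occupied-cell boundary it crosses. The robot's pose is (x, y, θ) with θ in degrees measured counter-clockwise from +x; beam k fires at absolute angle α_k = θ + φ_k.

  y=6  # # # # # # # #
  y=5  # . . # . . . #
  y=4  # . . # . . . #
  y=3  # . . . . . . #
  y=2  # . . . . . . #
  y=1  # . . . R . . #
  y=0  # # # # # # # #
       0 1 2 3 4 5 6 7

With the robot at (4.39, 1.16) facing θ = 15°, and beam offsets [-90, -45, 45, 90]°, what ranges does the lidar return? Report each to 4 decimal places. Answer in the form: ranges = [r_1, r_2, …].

beam 1: φ=-90°, α=285°
  direction (0.2588, -0.9659); cell (4,1); t to first gridline: x 2.3569, y 0.1656 (then +3.8637 / +1.0353)
    (4,0) via y @ 0.1656  # hit
  → r_1 = 0.1656
beam 2: φ=-45°, α=330°
  direction (0.8660, -0.5000); cell (4,1); t to first gridline: x 0.7044, y 0.3200 (then +1.1547 / +2.0000)
    (4,0) via y @ 0.3200  # hit
  → r_2 = 0.3200
beam 3: φ=45°, α=60°
  direction (0.5000, 0.8660); cell (4,1); t to first gridline: x 1.2200, y 0.9699 (then +2.0000 / +1.1547)
    (4,2) via y @ 0.9699
    (5,2) via x @ 1.2200
    (5,3) via y @ 2.1246
    (6,3) via x @ 3.2200
    (6,4) via y @ 3.2793
    (6,5) via y @ 4.4341
    (7,5) via x @ 5.2200  # hit
  → r_3 = 5.2200
beam 4: φ=90°, α=105°
  direction (-0.2588, 0.9659); cell (4,1); t to first gridline: x 1.5068, y 0.8696 (then +3.8637 / +1.0353)
    (4,2) via y @ 0.8696
    (3,2) via x @ 1.5068
    (3,3) via y @ 1.9049
    (3,4) via y @ 2.9402  # hit
  → r_4 = 2.9402

ranges = [0.1656, 0.3200, 5.2200, 2.9402]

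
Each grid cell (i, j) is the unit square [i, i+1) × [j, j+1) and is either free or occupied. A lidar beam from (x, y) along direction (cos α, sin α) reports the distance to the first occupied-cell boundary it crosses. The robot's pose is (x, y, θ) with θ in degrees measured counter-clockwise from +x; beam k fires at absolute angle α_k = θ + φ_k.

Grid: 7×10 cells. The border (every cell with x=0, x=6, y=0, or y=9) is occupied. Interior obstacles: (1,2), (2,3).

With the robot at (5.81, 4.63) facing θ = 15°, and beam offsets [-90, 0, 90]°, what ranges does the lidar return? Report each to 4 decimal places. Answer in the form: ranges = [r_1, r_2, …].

ranges = [0.7341, 0.1967, 4.5242]

beam 1: φ=-90°, α=285°
  d=(0.2588,-0.9659)  start (5,4)  tX=0.7341 tY=0.6522  stride 1/|dx|=3.8637 1/|dy|=1.0353
    cross y-line → (5,3), t=0.6522
    cross x-line → (6,3), t=0.7341 (wall)
  → r_1 = 0.7341
beam 2: φ=0°, α=15°
  d=(0.9659,0.2588)  start (5,4)  tX=0.1967 tY=1.4296  stride 1/|dx|=1.0353 1/|dy|=3.8637
    cross x-line → (6,4), t=0.1967 (wall)
  → r_2 = 0.1967
beam 3: φ=90°, α=105°
  d=(-0.2588,0.9659)  start (5,4)  tX=3.1296 tY=0.3831  stride 1/|dx|=3.8637 1/|dy|=1.0353
    cross y-line → (5,5), t=0.3831
    cross y-line → (5,6), t=1.4183
    cross y-line → (5,7), t=2.4536
    cross x-line → (4,7), t=3.1296
    cross y-line → (4,8), t=3.4889
    cross y-line → (4,9), t=4.5242 (wall)
  → r_3 = 4.5242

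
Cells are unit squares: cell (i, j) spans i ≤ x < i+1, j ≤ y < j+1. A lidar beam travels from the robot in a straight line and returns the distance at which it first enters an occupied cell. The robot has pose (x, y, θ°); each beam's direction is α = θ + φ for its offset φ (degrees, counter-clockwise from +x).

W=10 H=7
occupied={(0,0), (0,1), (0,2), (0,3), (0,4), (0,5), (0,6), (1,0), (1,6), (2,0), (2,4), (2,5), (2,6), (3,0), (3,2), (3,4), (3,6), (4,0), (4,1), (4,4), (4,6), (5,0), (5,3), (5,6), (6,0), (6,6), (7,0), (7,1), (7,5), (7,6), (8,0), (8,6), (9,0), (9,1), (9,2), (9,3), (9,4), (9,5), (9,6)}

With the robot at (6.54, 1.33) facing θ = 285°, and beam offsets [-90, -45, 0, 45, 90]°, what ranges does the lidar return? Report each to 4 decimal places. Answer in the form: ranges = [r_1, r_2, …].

ranges = [1.2750, 0.3811, 0.3416, 0.5312, 0.4762]

beam 1: φ=-90°, α=195°
  d=(-0.9659,-0.2588)  start (6,1)  tX=0.5590 tY=1.2750  stride 1/|dx|=1.0353 1/|dy|=3.8637
    cross x-line → (5,1), t=0.5590
    cross y-line → (5,0), t=1.2750 (wall)
  → r_1 = 1.2750
beam 2: φ=-45°, α=240°
  d=(-0.5000,-0.8660)  start (6,1)  tX=1.0800 tY=0.3811  stride 1/|dx|=2.0000 1/|dy|=1.1547
    cross y-line → (6,0), t=0.3811 (wall)
  → r_2 = 0.3811
beam 3: φ=0°, α=285°
  d=(0.2588,-0.9659)  start (6,1)  tX=1.7773 tY=0.3416  stride 1/|dx|=3.8637 1/|dy|=1.0353
    cross y-line → (6,0), t=0.3416 (wall)
  → r_3 = 0.3416
beam 4: φ=45°, α=330°
  d=(0.8660,-0.5000)  start (6,1)  tX=0.5312 tY=0.6600  stride 1/|dx|=1.1547 1/|dy|=2.0000
    cross x-line → (7,1), t=0.5312 (wall)
  → r_4 = 0.5312
beam 5: φ=90°, α=15°
  d=(0.9659,0.2588)  start (6,1)  tX=0.4762 tY=2.5887  stride 1/|dx|=1.0353 1/|dy|=3.8637
    cross x-line → (7,1), t=0.4762 (wall)
  → r_5 = 0.4762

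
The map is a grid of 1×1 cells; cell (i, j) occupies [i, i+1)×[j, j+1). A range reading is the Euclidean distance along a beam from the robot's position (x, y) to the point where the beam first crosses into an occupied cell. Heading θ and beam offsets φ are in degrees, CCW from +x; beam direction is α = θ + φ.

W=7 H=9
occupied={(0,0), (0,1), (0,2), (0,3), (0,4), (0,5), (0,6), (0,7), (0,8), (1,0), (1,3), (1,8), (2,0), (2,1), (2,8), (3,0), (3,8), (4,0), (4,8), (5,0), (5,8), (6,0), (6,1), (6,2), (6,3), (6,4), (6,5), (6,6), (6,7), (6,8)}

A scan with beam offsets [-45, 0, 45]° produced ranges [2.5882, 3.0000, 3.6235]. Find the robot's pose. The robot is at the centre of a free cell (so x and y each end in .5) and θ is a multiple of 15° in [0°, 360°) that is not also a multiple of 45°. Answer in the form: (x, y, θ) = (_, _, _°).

Enumerate (i+0.5, j+0.5, θ) over the 33 free cells and 16 admissible headings. For each, cast all 3 beams and compare to the given ranges.
  (4.5, 1.5, 195°): beam 1 = 3.0000 ≠ 2.5882 ✗
  (3.5, 2.5, 300°): beam 1 = 1.5529 ≠ 2.5882 ✗
  (5.5, 1.5, 165°): beam 1 = 7.5056 ≠ 2.5882 ✗
  …
  (4.5, 4.5, 240°): r_1=2.5882, r_2=3.0000, r_3=3.6235 — all match ✓
Unique over the lattice → pose = (4.5, 4.5, 240°).

(x, y, θ) = (4.5, 4.5, 240°)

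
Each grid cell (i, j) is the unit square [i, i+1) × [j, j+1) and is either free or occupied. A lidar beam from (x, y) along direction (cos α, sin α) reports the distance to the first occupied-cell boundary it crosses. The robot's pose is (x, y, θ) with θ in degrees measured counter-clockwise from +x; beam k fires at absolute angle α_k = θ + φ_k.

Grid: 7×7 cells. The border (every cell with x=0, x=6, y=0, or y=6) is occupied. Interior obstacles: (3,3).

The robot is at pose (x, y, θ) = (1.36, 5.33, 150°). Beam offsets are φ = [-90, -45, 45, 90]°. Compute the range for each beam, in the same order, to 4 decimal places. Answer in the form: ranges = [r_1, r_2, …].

ranges = [0.7736, 0.6936, 0.3727, 0.7200]

beam 1: φ=-90°, α=60°
  direction (0.5000, 0.8660); cell (1,5); t to first gridline: x 1.2800, y 0.7736 (then +2.0000 / +1.1547)
    (1,6) via y @ 0.7736  # hit
  → r_1 = 0.7736
beam 2: φ=-45°, α=105°
  direction (-0.2588, 0.9659); cell (1,5); t to first gridline: x 1.3909, y 0.6936 (then +3.8637 / +1.0353)
    (1,6) via y @ 0.6936  # hit
  → r_2 = 0.6936
beam 3: φ=45°, α=195°
  direction (-0.9659, -0.2588); cell (1,5); t to first gridline: x 0.3727, y 1.2750 (then +1.0353 / +3.8637)
    (0,5) via x @ 0.3727  # hit
  → r_3 = 0.3727
beam 4: φ=90°, α=240°
  direction (-0.5000, -0.8660); cell (1,5); t to first gridline: x 0.7200, y 0.3811 (then +2.0000 / +1.1547)
    (1,4) via y @ 0.3811
    (0,4) via x @ 0.7200  # hit
  → r_4 = 0.7200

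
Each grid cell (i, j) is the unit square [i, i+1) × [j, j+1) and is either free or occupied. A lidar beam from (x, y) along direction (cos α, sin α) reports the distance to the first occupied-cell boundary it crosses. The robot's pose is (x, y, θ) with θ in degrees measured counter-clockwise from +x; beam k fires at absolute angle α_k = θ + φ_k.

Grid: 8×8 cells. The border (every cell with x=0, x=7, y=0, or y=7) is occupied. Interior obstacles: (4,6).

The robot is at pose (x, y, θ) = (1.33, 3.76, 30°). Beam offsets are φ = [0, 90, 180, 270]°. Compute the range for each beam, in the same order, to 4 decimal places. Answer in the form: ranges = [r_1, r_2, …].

ranges = [6.4800, 0.6600, 0.3811, 3.1870]

beam 1: φ=0°, α=30°
  dir = (cos 30°, sin 30°) = (0.8660, 0.5000); from cell (1,3)
  next x-line at t=0.7736, next y-line at t=0.4800; Δt_x=1.1547, Δt_y=2.0000
    y: enter (1,4) at t=0.4800
    x: enter (2,4) at t=0.7736
    x: enter (3,4) at t=1.9283
    y: enter (3,5) at t=2.4800
    x: enter (4,5) at t=3.0831
    x: enter (5,5) at t=4.2378
    y: enter (5,6) at t=4.4800
    x: enter (6,6) at t=5.3925
    y: enter (6,7) at t=6.4800 ← occupied
  → r_1 = 6.4800
beam 2: φ=90°, α=120°
  dir = (cos 120°, sin 120°) = (-0.5000, 0.8660); from cell (1,3)
  next x-line at t=0.6600, next y-line at t=0.2771; Δt_x=2.0000, Δt_y=1.1547
    y: enter (1,4) at t=0.2771
    x: enter (0,4) at t=0.6600 ← occupied
  → r_2 = 0.6600
beam 3: φ=180°, α=210°
  dir = (cos 210°, sin 210°) = (-0.8660, -0.5000); from cell (1,3)
  next x-line at t=0.3811, next y-line at t=1.5200; Δt_x=1.1547, Δt_y=2.0000
    x: enter (0,3) at t=0.3811 ← occupied
  → r_3 = 0.3811
beam 4: φ=270°, α=300°
  dir = (cos 300°, sin 300°) = (0.5000, -0.8660); from cell (1,3)
  next x-line at t=1.3400, next y-line at t=0.8776; Δt_x=2.0000, Δt_y=1.1547
    y: enter (1,2) at t=0.8776
    x: enter (2,2) at t=1.3400
    y: enter (2,1) at t=2.0323
    y: enter (2,0) at t=3.1870 ← occupied
  → r_4 = 3.1870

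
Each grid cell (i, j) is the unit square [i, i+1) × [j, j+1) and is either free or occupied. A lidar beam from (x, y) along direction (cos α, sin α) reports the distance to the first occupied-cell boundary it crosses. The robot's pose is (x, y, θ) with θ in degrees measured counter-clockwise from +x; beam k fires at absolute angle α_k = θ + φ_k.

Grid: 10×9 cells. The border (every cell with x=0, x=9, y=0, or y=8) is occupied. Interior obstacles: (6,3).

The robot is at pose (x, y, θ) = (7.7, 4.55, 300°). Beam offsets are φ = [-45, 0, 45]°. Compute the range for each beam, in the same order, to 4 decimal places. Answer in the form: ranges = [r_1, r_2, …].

beam 1: φ=-45°, α=255°
  d=(-0.2588,-0.9659)  start (7,4)  tX=2.7046 tY=0.5694  stride 1/|dx|=3.8637 1/|dy|=1.0353
    cross y-line → (7,3), t=0.5694
    cross y-line → (7,2), t=1.6047
    cross y-line → (7,1), t=2.6400
    cross x-line → (6,1), t=2.7046
    cross y-line → (6,0), t=3.6752 (wall)
  → r_1 = 3.6752
beam 2: φ=0°, α=300°
  d=(0.5000,-0.8660)  start (7,4)  tX=0.6000 tY=0.6351  stride 1/|dx|=2.0000 1/|dy|=1.1547
    cross x-line → (8,4), t=0.6000
    cross y-line → (8,3), t=0.6351
    cross y-line → (8,2), t=1.7898
    cross x-line → (9,2), t=2.6000 (wall)
  → r_2 = 2.6000
beam 3: φ=45°, α=345°
  d=(0.9659,-0.2588)  start (7,4)  tX=0.3106 tY=2.1250  stride 1/|dx|=1.0353 1/|dy|=3.8637
    cross x-line → (8,4), t=0.3106
    cross x-line → (9,4), t=1.3459 (wall)
  → r_3 = 1.3459

ranges = [3.6752, 2.6000, 1.3459]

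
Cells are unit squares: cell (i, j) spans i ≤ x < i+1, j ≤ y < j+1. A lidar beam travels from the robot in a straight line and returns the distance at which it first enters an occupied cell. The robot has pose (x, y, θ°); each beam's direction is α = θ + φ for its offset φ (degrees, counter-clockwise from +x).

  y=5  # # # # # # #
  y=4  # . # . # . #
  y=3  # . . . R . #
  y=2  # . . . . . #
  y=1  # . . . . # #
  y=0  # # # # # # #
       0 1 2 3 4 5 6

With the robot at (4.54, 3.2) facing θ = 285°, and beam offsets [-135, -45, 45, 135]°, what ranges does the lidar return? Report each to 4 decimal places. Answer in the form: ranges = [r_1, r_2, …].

ranges = [1.7782, 2.5403, 1.6859, 2.0785]

beam 1: φ=-135°, α=150°
  dir = (cos 150°, sin 150°) = (-0.8660, 0.5000); from cell (4,3)
  next x-line at t=0.6235, next y-line at t=1.6000; Δt_x=1.1547, Δt_y=2.0000
    x: enter (3,3) at t=0.6235
    y: enter (3,4) at t=1.6000
    x: enter (2,4) at t=1.7782 ← occupied
  → r_1 = 1.7782
beam 2: φ=-45°, α=240°
  dir = (cos 240°, sin 240°) = (-0.5000, -0.8660); from cell (4,3)
  next x-line at t=1.0800, next y-line at t=0.2309; Δt_x=2.0000, Δt_y=1.1547
    y: enter (4,2) at t=0.2309
    x: enter (3,2) at t=1.0800
    y: enter (3,1) at t=1.3856
    y: enter (3,0) at t=2.5403 ← occupied
  → r_2 = 2.5403
beam 3: φ=45°, α=330°
  dir = (cos 330°, sin 330°) = (0.8660, -0.5000); from cell (4,3)
  next x-line at t=0.5312, next y-line at t=0.4000; Δt_x=1.1547, Δt_y=2.0000
    y: enter (4,2) at t=0.4000
    x: enter (5,2) at t=0.5312
    x: enter (6,2) at t=1.6859 ← occupied
  → r_3 = 1.6859
beam 4: φ=135°, α=60°
  dir = (cos 60°, sin 60°) = (0.5000, 0.8660); from cell (4,3)
  next x-line at t=0.9200, next y-line at t=0.9238; Δt_x=2.0000, Δt_y=1.1547
    x: enter (5,3) at t=0.9200
    y: enter (5,4) at t=0.9238
    y: enter (5,5) at t=2.0785 ← occupied
  → r_4 = 2.0785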